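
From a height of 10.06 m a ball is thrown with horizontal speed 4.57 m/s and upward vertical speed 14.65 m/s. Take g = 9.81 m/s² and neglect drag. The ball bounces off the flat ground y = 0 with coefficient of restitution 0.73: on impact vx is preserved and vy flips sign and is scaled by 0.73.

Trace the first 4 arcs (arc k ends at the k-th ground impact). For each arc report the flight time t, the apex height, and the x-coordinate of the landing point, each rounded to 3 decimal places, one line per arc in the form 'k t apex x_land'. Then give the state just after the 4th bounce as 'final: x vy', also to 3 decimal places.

Arc 1: start y=10.060, vy=14.650 → t=3.562, apex=20.999, x_land=16.280, impact vy=-20.298
  bounce: vy ← 0.73·20.298 = 14.817
Arc 2: start y=0.000, vy=14.817 → t=3.021, apex=11.190, x_land=30.086, impact vy=-14.817
  bounce: vy ← 0.73·14.817 = 10.817
Arc 3: start y=0.000, vy=10.817 → t=2.205, apex=5.963, x_land=40.164, impact vy=-10.817
  bounce: vy ← 0.73·10.817 = 7.896
Arc 4: start y=0.000, vy=7.896 → t=1.610, apex=3.178, x_land=47.521, impact vy=-7.896
  bounce: vy ← 0.73·7.896 = 5.764

1 3.562 20.999 16.280
2 3.021 11.190 30.086
3 2.205 5.963 40.164
4 1.610 3.178 47.521
final: 47.521 5.764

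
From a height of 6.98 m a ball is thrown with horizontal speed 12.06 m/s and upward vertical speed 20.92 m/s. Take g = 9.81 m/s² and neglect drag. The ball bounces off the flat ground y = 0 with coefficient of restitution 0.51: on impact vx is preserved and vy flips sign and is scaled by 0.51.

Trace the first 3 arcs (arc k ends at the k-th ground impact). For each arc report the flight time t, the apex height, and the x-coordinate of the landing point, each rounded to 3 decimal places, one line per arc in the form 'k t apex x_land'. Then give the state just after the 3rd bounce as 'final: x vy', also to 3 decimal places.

Arc 1: start y=6.980, vy=20.920 → t=4.576, apex=29.286, x_land=55.187, impact vy=-23.971
  bounce: vy ← 0.51·23.971 = 12.225
Arc 2: start y=0.000, vy=12.225 → t=2.492, apex=7.617, x_land=85.245, impact vy=-12.225
  bounce: vy ← 0.51·12.225 = 6.235
Arc 3: start y=0.000, vy=6.235 → t=1.271, apex=1.981, x_land=100.574, impact vy=-6.235
  bounce: vy ← 0.51·6.235 = 3.180

1 4.576 29.286 55.187
2 2.492 7.617 85.245
3 1.271 1.981 100.574
final: 100.574 3.180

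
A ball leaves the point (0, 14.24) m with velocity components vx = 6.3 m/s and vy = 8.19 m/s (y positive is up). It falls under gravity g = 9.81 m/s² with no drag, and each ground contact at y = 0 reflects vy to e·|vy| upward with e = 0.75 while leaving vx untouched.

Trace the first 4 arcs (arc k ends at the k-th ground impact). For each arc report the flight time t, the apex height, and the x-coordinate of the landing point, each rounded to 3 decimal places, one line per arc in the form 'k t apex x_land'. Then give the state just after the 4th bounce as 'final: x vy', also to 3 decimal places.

Arc 1: start y=14.240, vy=8.190 → t=2.732, apex=17.659, x_land=17.213, impact vy=-18.614
  bounce: vy ← 0.75·18.614 = 13.960
Arc 2: start y=0.000, vy=13.960 → t=2.846, apex=9.933, x_land=35.144, impact vy=-13.960
  bounce: vy ← 0.75·13.960 = 10.470
Arc 3: start y=0.000, vy=10.470 → t=2.135, apex=5.587, x_land=48.592, impact vy=-10.470
  bounce: vy ← 0.75·10.470 = 7.853
Arc 4: start y=0.000, vy=7.853 → t=1.601, apex=3.143, x_land=58.678, impact vy=-7.853
  bounce: vy ← 0.75·7.853 = 5.889

1 2.732 17.659 17.213
2 2.846 9.933 35.144
3 2.135 5.587 48.592
4 1.601 3.143 58.678
final: 58.678 5.889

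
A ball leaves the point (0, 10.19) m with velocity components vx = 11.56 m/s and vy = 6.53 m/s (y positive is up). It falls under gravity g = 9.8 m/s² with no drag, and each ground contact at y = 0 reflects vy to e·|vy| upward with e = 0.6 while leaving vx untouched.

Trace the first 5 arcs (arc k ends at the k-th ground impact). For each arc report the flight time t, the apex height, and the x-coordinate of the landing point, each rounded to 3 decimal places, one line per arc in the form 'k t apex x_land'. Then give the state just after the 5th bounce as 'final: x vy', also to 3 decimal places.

Arc 1: start y=10.190, vy=6.530 → t=2.255, apex=12.366, x_land=26.067, impact vy=-15.568
  bounce: vy ← 0.6·15.568 = 9.341
Arc 2: start y=0.000, vy=9.341 → t=1.906, apex=4.452, x_land=48.103, impact vy=-9.341
  bounce: vy ← 0.6·9.341 = 5.605
Arc 3: start y=0.000, vy=5.605 → t=1.144, apex=1.603, x_land=61.326, impact vy=-5.605
  bounce: vy ← 0.6·5.605 = 3.363
Arc 4: start y=0.000, vy=3.363 → t=0.686, apex=0.577, x_land=69.259, impact vy=-3.363
  bounce: vy ← 0.6·3.363 = 2.018
Arc 5: start y=0.000, vy=2.018 → t=0.412, apex=0.208, x_land=74.019, impact vy=-2.018
  bounce: vy ← 0.6·2.018 = 1.211

1 2.255 12.366 26.067
2 1.906 4.452 48.103
3 1.144 1.603 61.326
4 0.686 0.577 69.259
5 0.412 0.208 74.019
final: 74.019 1.211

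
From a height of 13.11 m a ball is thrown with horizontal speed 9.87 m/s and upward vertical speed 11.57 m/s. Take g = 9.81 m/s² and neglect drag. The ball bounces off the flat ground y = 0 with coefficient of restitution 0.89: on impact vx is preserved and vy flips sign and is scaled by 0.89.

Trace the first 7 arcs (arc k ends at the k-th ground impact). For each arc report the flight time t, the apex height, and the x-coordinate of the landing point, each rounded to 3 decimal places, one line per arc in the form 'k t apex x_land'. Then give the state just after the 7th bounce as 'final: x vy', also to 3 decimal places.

Arc 1: start y=13.110, vy=11.570 → t=3.195, apex=19.933, x_land=31.538, impact vy=-19.776
  bounce: vy ← 0.89·19.776 = 17.600
Arc 2: start y=0.000, vy=17.600 → t=3.588, apex=15.789, x_land=66.954, impact vy=-17.600
  bounce: vy ← 0.89·17.600 = 15.664
Arc 3: start y=0.000, vy=15.664 → t=3.194, apex=12.506, x_land=98.474, impact vy=-15.664
  bounce: vy ← 0.89·15.664 = 13.941
Arc 4: start y=0.000, vy=13.941 → t=2.842, apex=9.906, x_land=126.527, impact vy=-13.941
  bounce: vy ← 0.89·13.941 = 12.408
Arc 5: start y=0.000, vy=12.408 → t=2.530, apex=7.847, x_land=151.495, impact vy=-12.408
  bounce: vy ← 0.89·12.408 = 11.043
Arc 6: start y=0.000, vy=11.043 → t=2.251, apex=6.215, x_land=173.716, impact vy=-11.043
  bounce: vy ← 0.89·11.043 = 9.828
Arc 7: start y=0.000, vy=9.828 → t=2.004, apex=4.923, x_land=193.492, impact vy=-9.828
  bounce: vy ← 0.89·9.828 = 8.747

1 3.195 19.933 31.538
2 3.588 15.789 66.954
3 3.194 12.506 98.474
4 2.842 9.906 126.527
5 2.530 7.847 151.495
6 2.251 6.215 173.716
7 2.004 4.923 193.492
final: 193.492 8.747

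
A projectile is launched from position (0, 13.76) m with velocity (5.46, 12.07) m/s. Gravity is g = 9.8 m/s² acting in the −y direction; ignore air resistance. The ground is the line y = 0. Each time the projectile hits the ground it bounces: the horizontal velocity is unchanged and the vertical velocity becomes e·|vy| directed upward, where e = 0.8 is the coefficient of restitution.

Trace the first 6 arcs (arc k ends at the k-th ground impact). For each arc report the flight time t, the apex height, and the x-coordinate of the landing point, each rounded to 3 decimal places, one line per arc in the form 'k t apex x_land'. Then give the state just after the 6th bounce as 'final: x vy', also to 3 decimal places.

1 3.311 21.193 18.080
2 3.327 13.563 36.248
3 2.662 8.681 50.782
4 2.130 5.556 62.410
5 1.704 3.556 71.712
6 1.363 2.276 79.154
final: 79.154 5.343

Arc 1: start y=13.760, vy=12.070 → t=3.311, apex=21.193, x_land=18.080, impact vy=-20.381
  bounce: vy ← 0.8·20.381 = 16.305
Arc 2: start y=0.000, vy=16.305 → t=3.327, apex=13.563, x_land=36.248, impact vy=-16.305
  bounce: vy ← 0.8·16.305 = 13.044
Arc 3: start y=0.000, vy=13.044 → t=2.662, apex=8.681, x_land=50.782, impact vy=-13.044
  bounce: vy ← 0.8·13.044 = 10.435
Arc 4: start y=0.000, vy=10.435 → t=2.130, apex=5.556, x_land=62.410, impact vy=-10.435
  bounce: vy ← 0.8·10.435 = 8.348
Arc 5: start y=0.000, vy=8.348 → t=1.704, apex=3.556, x_land=71.712, impact vy=-8.348
  bounce: vy ← 0.8·8.348 = 6.678
Arc 6: start y=0.000, vy=6.678 → t=1.363, apex=2.276, x_land=79.154, impact vy=-6.678
  bounce: vy ← 0.8·6.678 = 5.343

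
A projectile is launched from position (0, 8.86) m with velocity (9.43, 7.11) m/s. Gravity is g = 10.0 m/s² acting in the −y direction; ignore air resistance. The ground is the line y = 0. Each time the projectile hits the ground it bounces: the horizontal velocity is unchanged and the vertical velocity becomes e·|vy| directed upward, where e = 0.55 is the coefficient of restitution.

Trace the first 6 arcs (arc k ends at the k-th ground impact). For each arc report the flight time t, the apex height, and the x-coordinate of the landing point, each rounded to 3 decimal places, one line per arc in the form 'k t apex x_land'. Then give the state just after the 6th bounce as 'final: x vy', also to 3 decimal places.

Arc 1: start y=8.860, vy=7.110 → t=2.220, apex=11.388, x_land=20.936, impact vy=-15.091
  bounce: vy ← 0.55·15.091 = 8.300
Arc 2: start y=0.000, vy=8.300 → t=1.660, apex=3.445, x_land=36.590, impact vy=-8.300
  bounce: vy ← 0.55·8.300 = 4.565
Arc 3: start y=0.000, vy=4.565 → t=0.913, apex=1.042, x_land=45.200, impact vy=-4.565
  bounce: vy ← 0.55·4.565 = 2.511
Arc 4: start y=0.000, vy=2.511 → t=0.502, apex=0.315, x_land=49.936, impact vy=-2.511
  bounce: vy ← 0.55·2.511 = 1.381
Arc 5: start y=0.000, vy=1.381 → t=0.276, apex=0.095, x_land=52.540, impact vy=-1.381
  bounce: vy ← 0.55·1.381 = 0.760
Arc 6: start y=0.000, vy=0.760 → t=0.152, apex=0.029, x_land=53.973, impact vy=-0.760
  bounce: vy ← 0.55·0.760 = 0.418

1 2.220 11.388 20.936
2 1.660 3.445 36.590
3 0.913 1.042 45.200
4 0.502 0.315 49.936
5 0.276 0.095 52.540
6 0.152 0.029 53.973
final: 53.973 0.418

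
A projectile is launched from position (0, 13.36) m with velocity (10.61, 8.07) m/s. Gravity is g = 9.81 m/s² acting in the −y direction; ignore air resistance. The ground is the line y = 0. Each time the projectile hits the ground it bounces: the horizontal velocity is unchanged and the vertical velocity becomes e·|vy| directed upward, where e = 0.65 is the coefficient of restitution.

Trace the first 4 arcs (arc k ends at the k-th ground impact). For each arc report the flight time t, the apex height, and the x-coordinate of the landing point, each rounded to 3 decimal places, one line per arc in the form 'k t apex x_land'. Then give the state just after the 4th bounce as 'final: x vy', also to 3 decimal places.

1 2.667 16.679 28.293
2 2.397 7.047 53.728
3 1.558 2.977 70.261
4 1.013 1.258 81.007
final: 81.007 3.229

Arc 1: start y=13.360, vy=8.070 → t=2.667, apex=16.679, x_land=28.293, impact vy=-18.090
  bounce: vy ← 0.65·18.090 = 11.758
Arc 2: start y=0.000, vy=11.758 → t=2.397, apex=7.047, x_land=53.728, impact vy=-11.758
  bounce: vy ← 0.65·11.758 = 7.643
Arc 3: start y=0.000, vy=7.643 → t=1.558, apex=2.977, x_land=70.261, impact vy=-7.643
  bounce: vy ← 0.65·7.643 = 4.968
Arc 4: start y=0.000, vy=4.968 → t=1.013, apex=1.258, x_land=81.007, impact vy=-4.968
  bounce: vy ← 0.65·4.968 = 3.229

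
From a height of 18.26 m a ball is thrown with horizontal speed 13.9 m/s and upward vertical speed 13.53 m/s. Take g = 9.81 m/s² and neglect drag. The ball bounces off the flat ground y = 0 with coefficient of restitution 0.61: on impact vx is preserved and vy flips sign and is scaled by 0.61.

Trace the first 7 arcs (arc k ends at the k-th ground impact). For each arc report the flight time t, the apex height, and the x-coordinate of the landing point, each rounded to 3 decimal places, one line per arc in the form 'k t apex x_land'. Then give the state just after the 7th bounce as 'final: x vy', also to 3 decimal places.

1 3.751 27.590 52.138
2 2.893 10.266 92.357
3 1.765 3.820 116.890
4 1.077 1.421 131.856
5 0.657 0.529 140.985
6 0.401 0.197 146.554
7 0.244 0.073 149.951
final: 149.951 0.731

Arc 1: start y=18.260, vy=13.530 → t=3.751, apex=27.590, x_land=52.138, impact vy=-23.266
  bounce: vy ← 0.61·23.266 = 14.192
Arc 2: start y=0.000, vy=14.192 → t=2.893, apex=10.266, x_land=92.357, impact vy=-14.192
  bounce: vy ← 0.61·14.192 = 8.657
Arc 3: start y=0.000, vy=8.657 → t=1.765, apex=3.820, x_land=116.890, impact vy=-8.657
  bounce: vy ← 0.61·8.657 = 5.281
Arc 4: start y=0.000, vy=5.281 → t=1.077, apex=1.421, x_land=131.856, impact vy=-5.281
  bounce: vy ← 0.61·5.281 = 3.221
Arc 5: start y=0.000, vy=3.221 → t=0.657, apex=0.529, x_land=140.985, impact vy=-3.221
  bounce: vy ← 0.61·3.221 = 1.965
Arc 6: start y=0.000, vy=1.965 → t=0.401, apex=0.197, x_land=146.554, impact vy=-1.965
  bounce: vy ← 0.61·1.965 = 1.199
Arc 7: start y=0.000, vy=1.199 → t=0.244, apex=0.073, x_land=149.951, impact vy=-1.199
  bounce: vy ← 0.61·1.199 = 0.731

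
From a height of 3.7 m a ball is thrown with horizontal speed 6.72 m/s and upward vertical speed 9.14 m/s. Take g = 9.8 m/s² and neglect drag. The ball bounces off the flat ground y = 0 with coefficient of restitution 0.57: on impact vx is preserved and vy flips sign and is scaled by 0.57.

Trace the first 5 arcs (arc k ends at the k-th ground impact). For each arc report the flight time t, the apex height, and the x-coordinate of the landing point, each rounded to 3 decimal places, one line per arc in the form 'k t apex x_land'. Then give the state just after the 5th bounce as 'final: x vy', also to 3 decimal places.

Arc 1: start y=3.700, vy=9.140 → t=2.207, apex=7.962, x_land=14.834, impact vy=-12.492
  bounce: vy ← 0.57·12.492 = 7.121
Arc 2: start y=0.000, vy=7.121 → t=1.453, apex=2.587, x_land=24.599, impact vy=-7.121
  bounce: vy ← 0.57·7.121 = 4.059
Arc 3: start y=0.000, vy=4.059 → t=0.828, apex=0.840, x_land=30.165, impact vy=-4.059
  bounce: vy ← 0.57·4.059 = 2.314
Arc 4: start y=0.000, vy=2.314 → t=0.472, apex=0.273, x_land=33.338, impact vy=-2.314
  bounce: vy ← 0.57·2.314 = 1.319
Arc 5: start y=0.000, vy=1.319 → t=0.269, apex=0.089, x_land=35.147, impact vy=-1.319
  bounce: vy ← 0.57·1.319 = 0.752

1 2.207 7.962 14.834
2 1.453 2.587 24.599
3 0.828 0.840 30.165
4 0.472 0.273 33.338
5 0.269 0.089 35.147
final: 35.147 0.752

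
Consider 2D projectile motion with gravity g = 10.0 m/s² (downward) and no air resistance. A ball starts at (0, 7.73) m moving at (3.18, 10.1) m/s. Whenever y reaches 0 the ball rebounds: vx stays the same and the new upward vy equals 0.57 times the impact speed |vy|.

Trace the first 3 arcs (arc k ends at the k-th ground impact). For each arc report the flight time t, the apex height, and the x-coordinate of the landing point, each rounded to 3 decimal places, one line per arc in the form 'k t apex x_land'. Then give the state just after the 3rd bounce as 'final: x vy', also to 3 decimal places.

1 2.612 12.831 8.306
2 1.826 4.169 14.113
3 1.041 1.354 17.423
final: 17.423 2.967

Arc 1: start y=7.730, vy=10.100 → t=2.612, apex=12.831, x_land=8.306, impact vy=-16.019
  bounce: vy ← 0.57·16.019 = 9.131
Arc 2: start y=0.000, vy=9.131 → t=1.826, apex=4.169, x_land=14.113, impact vy=-9.131
  bounce: vy ← 0.57·9.131 = 5.205
Arc 3: start y=0.000, vy=5.205 → t=1.041, apex=1.354, x_land=17.423, impact vy=-5.205
  bounce: vy ← 0.57·5.205 = 2.967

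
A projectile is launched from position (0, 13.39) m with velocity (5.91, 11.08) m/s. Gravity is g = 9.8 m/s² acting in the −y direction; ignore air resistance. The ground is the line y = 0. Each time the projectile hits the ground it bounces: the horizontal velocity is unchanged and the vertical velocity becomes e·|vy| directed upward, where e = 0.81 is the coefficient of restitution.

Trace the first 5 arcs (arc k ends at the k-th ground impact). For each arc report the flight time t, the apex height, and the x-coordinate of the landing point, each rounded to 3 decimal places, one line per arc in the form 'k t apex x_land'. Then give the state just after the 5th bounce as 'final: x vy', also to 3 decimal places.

1 3.133 19.654 18.518
2 3.244 12.895 37.693
3 2.628 8.460 53.224
4 2.129 5.551 65.804
5 1.724 3.642 75.995
final: 75.995 6.843

Arc 1: start y=13.390, vy=11.080 → t=3.133, apex=19.654, x_land=18.518, impact vy=-19.627
  bounce: vy ← 0.81·19.627 = 15.898
Arc 2: start y=0.000, vy=15.898 → t=3.244, apex=12.895, x_land=37.693, impact vy=-15.898
  bounce: vy ← 0.81·15.898 = 12.877
Arc 3: start y=0.000, vy=12.877 → t=2.628, apex=8.460, x_land=53.224, impact vy=-12.877
  bounce: vy ← 0.81·12.877 = 10.430
Arc 4: start y=0.000, vy=10.430 → t=2.129, apex=5.551, x_land=65.804, impact vy=-10.430
  bounce: vy ← 0.81·10.430 = 8.449
Arc 5: start y=0.000, vy=8.449 → t=1.724, apex=3.642, x_land=75.995, impact vy=-8.449
  bounce: vy ← 0.81·8.449 = 6.843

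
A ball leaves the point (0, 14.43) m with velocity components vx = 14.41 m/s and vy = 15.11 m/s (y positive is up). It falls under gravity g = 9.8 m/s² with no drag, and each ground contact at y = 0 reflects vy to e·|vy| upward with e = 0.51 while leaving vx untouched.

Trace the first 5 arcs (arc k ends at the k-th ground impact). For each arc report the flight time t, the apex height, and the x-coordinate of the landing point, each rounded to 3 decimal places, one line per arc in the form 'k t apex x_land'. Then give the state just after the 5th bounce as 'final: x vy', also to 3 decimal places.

1 3.849 26.079 55.461
2 2.353 6.783 89.370
3 1.200 1.764 106.663
4 0.612 0.459 115.483
5 0.312 0.119 119.981
final: 119.981 0.780

Arc 1: start y=14.430, vy=15.110 → t=3.849, apex=26.079, x_land=55.461, impact vy=-22.608
  bounce: vy ← 0.51·22.608 = 11.530
Arc 2: start y=0.000, vy=11.530 → t=2.353, apex=6.783, x_land=89.370, impact vy=-11.530
  bounce: vy ← 0.51·11.530 = 5.880
Arc 3: start y=0.000, vy=5.880 → t=1.200, apex=1.764, x_land=106.663, impact vy=-5.880
  bounce: vy ← 0.51·5.880 = 2.999
Arc 4: start y=0.000, vy=2.999 → t=0.612, apex=0.459, x_land=115.483, impact vy=-2.999
  bounce: vy ← 0.51·2.999 = 1.530
Arc 5: start y=0.000, vy=1.530 → t=0.312, apex=0.119, x_land=119.981, impact vy=-1.530
  bounce: vy ← 0.51·1.530 = 0.780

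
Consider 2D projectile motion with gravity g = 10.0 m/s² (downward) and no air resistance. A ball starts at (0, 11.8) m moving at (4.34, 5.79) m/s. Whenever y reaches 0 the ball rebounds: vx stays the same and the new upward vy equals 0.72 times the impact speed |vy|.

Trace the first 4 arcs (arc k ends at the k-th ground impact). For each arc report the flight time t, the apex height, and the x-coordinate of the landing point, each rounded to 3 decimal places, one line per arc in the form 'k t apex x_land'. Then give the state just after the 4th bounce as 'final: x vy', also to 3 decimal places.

1 2.221 13.476 9.638
2 2.364 6.986 19.898
3 1.702 3.622 27.285
4 1.226 1.877 32.604
final: 32.604 4.412

Arc 1: start y=11.800, vy=5.790 → t=2.221, apex=13.476, x_land=9.638, impact vy=-16.417
  bounce: vy ← 0.72·16.417 = 11.820
Arc 2: start y=0.000, vy=11.820 → t=2.364, apex=6.986, x_land=19.898, impact vy=-11.820
  bounce: vy ← 0.72·11.820 = 8.511
Arc 3: start y=0.000, vy=8.511 → t=1.702, apex=3.622, x_land=27.285, impact vy=-8.511
  bounce: vy ← 0.72·8.511 = 6.128
Arc 4: start y=0.000, vy=6.128 → t=1.226, apex=1.877, x_land=32.604, impact vy=-6.128
  bounce: vy ← 0.72·6.128 = 4.412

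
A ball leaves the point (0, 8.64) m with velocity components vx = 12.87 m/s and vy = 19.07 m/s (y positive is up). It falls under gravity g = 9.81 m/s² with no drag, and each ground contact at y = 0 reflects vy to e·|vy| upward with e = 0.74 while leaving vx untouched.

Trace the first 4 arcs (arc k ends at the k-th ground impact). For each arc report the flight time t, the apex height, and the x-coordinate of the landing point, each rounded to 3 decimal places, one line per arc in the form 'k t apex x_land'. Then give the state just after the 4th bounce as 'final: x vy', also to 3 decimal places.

Arc 1: start y=8.640, vy=19.070 → t=4.298, apex=27.175, x_land=55.312, impact vy=-23.091
  bounce: vy ← 0.74·23.091 = 17.087
Arc 2: start y=0.000, vy=17.087 → t=3.484, apex=14.881, x_land=100.146, impact vy=-17.087
  bounce: vy ← 0.74·17.087 = 12.644
Arc 3: start y=0.000, vy=12.644 → t=2.578, apex=8.149, x_land=133.323, impact vy=-12.644
  bounce: vy ← 0.74·12.644 = 9.357
Arc 4: start y=0.000, vy=9.357 → t=1.908, apex=4.462, x_land=157.874, impact vy=-9.357
  bounce: vy ← 0.74·9.357 = 6.924

1 4.298 27.175 55.312
2 3.484 14.881 100.146
3 2.578 8.149 133.323
4 1.908 4.462 157.874
final: 157.874 6.924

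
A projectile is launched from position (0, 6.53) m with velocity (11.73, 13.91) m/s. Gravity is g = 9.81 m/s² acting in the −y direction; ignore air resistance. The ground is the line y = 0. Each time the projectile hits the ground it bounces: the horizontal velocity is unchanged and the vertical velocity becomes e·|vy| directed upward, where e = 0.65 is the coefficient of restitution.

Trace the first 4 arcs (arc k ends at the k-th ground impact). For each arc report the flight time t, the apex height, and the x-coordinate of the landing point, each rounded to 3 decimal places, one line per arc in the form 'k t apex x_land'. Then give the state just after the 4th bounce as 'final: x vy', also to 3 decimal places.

Arc 1: start y=6.530, vy=13.910 → t=3.246, apex=16.392, x_land=38.076, impact vy=-17.933
  bounce: vy ← 0.65·17.933 = 11.657
Arc 2: start y=0.000, vy=11.657 → t=2.376, apex=6.926, x_land=65.952, impact vy=-11.657
  bounce: vy ← 0.65·11.657 = 7.577
Arc 3: start y=0.000, vy=7.577 → t=1.545, apex=2.926, x_land=84.072, impact vy=-7.577
  bounce: vy ← 0.65·7.577 = 4.925
Arc 4: start y=0.000, vy=4.925 → t=1.004, apex=1.236, x_land=95.849, impact vy=-4.925
  bounce: vy ← 0.65·4.925 = 3.201

1 3.246 16.392 38.076
2 2.376 6.926 65.952
3 1.545 2.926 84.072
4 1.004 1.236 95.849
final: 95.849 3.201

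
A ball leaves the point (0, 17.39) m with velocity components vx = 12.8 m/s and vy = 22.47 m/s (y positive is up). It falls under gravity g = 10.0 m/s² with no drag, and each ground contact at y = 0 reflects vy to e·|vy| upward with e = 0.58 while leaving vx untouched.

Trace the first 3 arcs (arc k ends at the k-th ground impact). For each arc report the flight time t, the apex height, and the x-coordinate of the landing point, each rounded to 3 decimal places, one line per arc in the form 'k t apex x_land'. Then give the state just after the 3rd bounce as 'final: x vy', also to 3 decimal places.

Arc 1: start y=17.390, vy=22.470 → t=5.167, apex=42.635, x_land=66.139, impact vy=-29.201
  bounce: vy ← 0.58·29.201 = 16.937
Arc 2: start y=0.000, vy=16.937 → t=3.387, apex=14.342, x_land=109.497, impact vy=-16.937
  bounce: vy ← 0.58·16.937 = 9.823
Arc 3: start y=0.000, vy=9.823 → t=1.965, apex=4.825, x_land=134.644, impact vy=-9.823
  bounce: vy ← 0.58·9.823 = 5.697

1 5.167 42.635 66.139
2 3.387 14.342 109.497
3 1.965 4.825 134.644
final: 134.644 5.697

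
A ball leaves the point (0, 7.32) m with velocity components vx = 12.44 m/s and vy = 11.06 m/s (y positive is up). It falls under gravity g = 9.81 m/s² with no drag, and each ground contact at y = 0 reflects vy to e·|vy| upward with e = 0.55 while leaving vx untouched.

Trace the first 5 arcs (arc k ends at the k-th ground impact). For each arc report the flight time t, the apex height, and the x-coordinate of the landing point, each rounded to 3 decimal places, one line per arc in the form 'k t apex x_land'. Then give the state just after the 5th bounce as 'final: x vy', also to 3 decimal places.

1 2.790 13.555 34.705
2 1.829 4.100 57.453
3 1.006 1.240 69.964
4 0.553 0.375 76.845
5 0.304 0.113 80.630
final: 80.630 0.821

Arc 1: start y=7.320, vy=11.060 → t=2.790, apex=13.555, x_land=34.705, impact vy=-16.308
  bounce: vy ← 0.55·16.308 = 8.969
Arc 2: start y=0.000, vy=8.969 → t=1.829, apex=4.100, x_land=57.453, impact vy=-8.969
  bounce: vy ← 0.55·8.969 = 4.933
Arc 3: start y=0.000, vy=4.933 → t=1.006, apex=1.240, x_land=69.964, impact vy=-4.933
  bounce: vy ← 0.55·4.933 = 2.713
Arc 4: start y=0.000, vy=2.713 → t=0.553, apex=0.375, x_land=76.845, impact vy=-2.713
  bounce: vy ← 0.55·2.713 = 1.492
Arc 5: start y=0.000, vy=1.492 → t=0.304, apex=0.113, x_land=80.630, impact vy=-1.492
  bounce: vy ← 0.55·1.492 = 0.821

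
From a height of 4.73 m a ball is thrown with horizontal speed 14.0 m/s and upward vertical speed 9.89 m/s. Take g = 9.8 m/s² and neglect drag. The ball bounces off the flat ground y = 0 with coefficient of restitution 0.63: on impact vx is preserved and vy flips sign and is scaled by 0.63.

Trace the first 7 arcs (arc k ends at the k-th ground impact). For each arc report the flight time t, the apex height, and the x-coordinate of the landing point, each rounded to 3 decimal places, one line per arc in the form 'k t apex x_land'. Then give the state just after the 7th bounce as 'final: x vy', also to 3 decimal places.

1 2.418 9.720 33.847
2 1.775 3.858 58.692
3 1.118 1.531 74.345
4 0.704 0.608 84.206
5 0.444 0.241 90.418
6 0.280 0.096 94.332
7 0.176 0.038 96.798
final: 96.798 0.544

Arc 1: start y=4.730, vy=9.890 → t=2.418, apex=9.720, x_land=33.847, impact vy=-13.803
  bounce: vy ← 0.63·13.803 = 8.696
Arc 2: start y=0.000, vy=8.696 → t=1.775, apex=3.858, x_land=58.692, impact vy=-8.696
  bounce: vy ← 0.63·8.696 = 5.478
Arc 3: start y=0.000, vy=5.478 → t=1.118, apex=1.531, x_land=74.345, impact vy=-5.478
  bounce: vy ← 0.63·5.478 = 3.451
Arc 4: start y=0.000, vy=3.451 → t=0.704, apex=0.608, x_land=84.206, impact vy=-3.451
  bounce: vy ← 0.63·3.451 = 2.174
Arc 5: start y=0.000, vy=2.174 → t=0.444, apex=0.241, x_land=90.418, impact vy=-2.174
  bounce: vy ← 0.63·2.174 = 1.370
Arc 6: start y=0.000, vy=1.370 → t=0.280, apex=0.096, x_land=94.332, impact vy=-1.370
  bounce: vy ← 0.63·1.370 = 0.863
Arc 7: start y=0.000, vy=0.863 → t=0.176, apex=0.038, x_land=96.798, impact vy=-0.863
  bounce: vy ← 0.63·0.863 = 0.544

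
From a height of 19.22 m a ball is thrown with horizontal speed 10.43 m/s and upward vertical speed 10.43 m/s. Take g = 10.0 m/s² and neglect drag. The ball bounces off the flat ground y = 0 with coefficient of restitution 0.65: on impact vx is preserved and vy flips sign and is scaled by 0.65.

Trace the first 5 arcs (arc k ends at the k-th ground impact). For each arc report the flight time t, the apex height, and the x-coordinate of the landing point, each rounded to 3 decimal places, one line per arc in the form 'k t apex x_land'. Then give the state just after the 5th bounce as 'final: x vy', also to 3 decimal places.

Arc 1: start y=19.220, vy=10.430 → t=3.264, apex=24.659, x_land=34.041, impact vy=-22.208
  bounce: vy ← 0.65·22.208 = 14.435
Arc 2: start y=0.000, vy=14.435 → t=2.887, apex=10.419, x_land=64.153, impact vy=-14.435
  bounce: vy ← 0.65·14.435 = 9.383
Arc 3: start y=0.000, vy=9.383 → t=1.877, apex=4.402, x_land=83.725, impact vy=-9.383
  bounce: vy ← 0.65·9.383 = 6.099
Arc 4: start y=0.000, vy=6.099 → t=1.220, apex=1.860, x_land=96.447, impact vy=-6.099
  bounce: vy ← 0.65·6.099 = 3.964
Arc 5: start y=0.000, vy=3.964 → t=0.793, apex=0.786, x_land=104.717, impact vy=-3.964
  bounce: vy ← 0.65·3.964 = 2.577

1 3.264 24.659 34.041
2 2.887 10.419 64.153
3 1.877 4.402 83.725
4 1.220 1.860 96.447
5 0.793 0.786 104.717
final: 104.717 2.577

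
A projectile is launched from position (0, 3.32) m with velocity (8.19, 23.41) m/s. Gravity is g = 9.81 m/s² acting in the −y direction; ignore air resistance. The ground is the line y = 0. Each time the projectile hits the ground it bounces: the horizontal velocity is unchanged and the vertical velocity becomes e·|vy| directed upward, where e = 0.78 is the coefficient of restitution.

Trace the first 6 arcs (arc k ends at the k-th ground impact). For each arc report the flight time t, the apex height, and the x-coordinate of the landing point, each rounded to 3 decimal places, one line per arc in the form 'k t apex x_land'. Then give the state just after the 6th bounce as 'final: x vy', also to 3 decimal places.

1 4.911 31.252 40.217
2 3.938 19.014 72.467
3 3.071 11.568 97.622
4 2.396 7.038 117.243
5 1.869 4.282 132.547
6 1.458 2.605 144.484
final: 144.484 5.576

Arc 1: start y=3.320, vy=23.410 → t=4.911, apex=31.252, x_land=40.217, impact vy=-24.762
  bounce: vy ← 0.78·24.762 = 19.315
Arc 2: start y=0.000, vy=19.315 → t=3.938, apex=19.014, x_land=72.467, impact vy=-19.315
  bounce: vy ← 0.78·19.315 = 15.065
Arc 3: start y=0.000, vy=15.065 → t=3.071, apex=11.568, x_land=97.622, impact vy=-15.065
  bounce: vy ← 0.78·15.065 = 11.751
Arc 4: start y=0.000, vy=11.751 → t=2.396, apex=7.038, x_land=117.243, impact vy=-11.751
  bounce: vy ← 0.78·11.751 = 9.166
Arc 5: start y=0.000, vy=9.166 → t=1.869, apex=4.282, x_land=132.547, impact vy=-9.166
  bounce: vy ← 0.78·9.166 = 7.149
Arc 6: start y=0.000, vy=7.149 → t=1.458, apex=2.605, x_land=144.484, impact vy=-7.149
  bounce: vy ← 0.78·7.149 = 5.576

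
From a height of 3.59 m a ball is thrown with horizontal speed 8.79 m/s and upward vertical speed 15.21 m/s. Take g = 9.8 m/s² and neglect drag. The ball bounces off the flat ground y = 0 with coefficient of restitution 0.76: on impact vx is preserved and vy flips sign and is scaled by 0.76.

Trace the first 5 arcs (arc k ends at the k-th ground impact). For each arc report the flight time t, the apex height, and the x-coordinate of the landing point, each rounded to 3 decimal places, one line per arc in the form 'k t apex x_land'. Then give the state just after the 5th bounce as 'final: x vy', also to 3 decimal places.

1 3.324 15.393 29.222
2 2.694 8.891 52.903
3 2.048 5.136 70.901
4 1.556 2.966 84.579
5 1.183 1.713 94.974
final: 94.974 4.404

Arc 1: start y=3.590, vy=15.210 → t=3.324, apex=15.393, x_land=29.222, impact vy=-17.370
  bounce: vy ← 0.76·17.370 = 13.201
Arc 2: start y=0.000, vy=13.201 → t=2.694, apex=8.891, x_land=52.903, impact vy=-13.201
  bounce: vy ← 0.76·13.201 = 10.033
Arc 3: start y=0.000, vy=10.033 → t=2.048, apex=5.136, x_land=70.901, impact vy=-10.033
  bounce: vy ← 0.76·10.033 = 7.625
Arc 4: start y=0.000, vy=7.625 → t=1.556, apex=2.966, x_land=84.579, impact vy=-7.625
  bounce: vy ← 0.76·7.625 = 5.795
Arc 5: start y=0.000, vy=5.795 → t=1.183, apex=1.713, x_land=94.974, impact vy=-5.795
  bounce: vy ← 0.76·5.795 = 4.404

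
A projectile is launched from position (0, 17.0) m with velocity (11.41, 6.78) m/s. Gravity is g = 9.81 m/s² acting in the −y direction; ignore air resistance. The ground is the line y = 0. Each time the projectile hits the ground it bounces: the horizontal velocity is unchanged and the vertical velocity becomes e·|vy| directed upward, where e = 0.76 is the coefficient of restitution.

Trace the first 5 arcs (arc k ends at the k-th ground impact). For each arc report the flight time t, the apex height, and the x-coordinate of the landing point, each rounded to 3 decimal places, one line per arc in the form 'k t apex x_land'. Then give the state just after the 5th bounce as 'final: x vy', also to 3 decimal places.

Arc 1: start y=17.000, vy=6.780 → t=2.677, apex=19.343, x_land=30.544, impact vy=-19.481
  bounce: vy ← 0.76·19.481 = 14.806
Arc 2: start y=0.000, vy=14.806 → t=3.018, apex=11.172, x_land=64.985, impact vy=-14.806
  bounce: vy ← 0.76·14.806 = 11.252
Arc 3: start y=0.000, vy=11.252 → t=2.294, apex=6.453, x_land=91.160, impact vy=-11.252
  bounce: vy ← 0.76·11.252 = 8.552
Arc 4: start y=0.000, vy=8.552 → t=1.743, apex=3.727, x_land=111.052, impact vy=-8.552
  bounce: vy ← 0.76·8.552 = 6.499
Arc 5: start y=0.000, vy=6.499 → t=1.325, apex=2.153, x_land=126.171, impact vy=-6.499
  bounce: vy ← 0.76·6.499 = 4.939

1 2.677 19.343 30.544
2 3.018 11.172 64.985
3 2.294 6.453 91.160
4 1.743 3.727 111.052
5 1.325 2.153 126.171
final: 126.171 4.939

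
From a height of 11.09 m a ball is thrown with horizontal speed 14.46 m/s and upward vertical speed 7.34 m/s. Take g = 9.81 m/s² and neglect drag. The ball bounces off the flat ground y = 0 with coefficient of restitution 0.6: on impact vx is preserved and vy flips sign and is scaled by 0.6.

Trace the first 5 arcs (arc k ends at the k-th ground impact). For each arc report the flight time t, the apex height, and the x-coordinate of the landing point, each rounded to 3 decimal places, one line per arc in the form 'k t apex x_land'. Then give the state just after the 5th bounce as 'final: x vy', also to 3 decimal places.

1 2.428 13.836 35.105
2 2.015 4.981 64.248
3 1.209 1.793 81.734
4 0.726 0.646 92.225
5 0.435 0.232 98.520
final: 98.520 1.281

Arc 1: start y=11.090, vy=7.340 → t=2.428, apex=13.836, x_land=35.105, impact vy=-16.476
  bounce: vy ← 0.6·16.476 = 9.886
Arc 2: start y=0.000, vy=9.886 → t=2.015, apex=4.981, x_land=64.248, impact vy=-9.886
  bounce: vy ← 0.6·9.886 = 5.931
Arc 3: start y=0.000, vy=5.931 → t=1.209, apex=1.793, x_land=81.734, impact vy=-5.931
  bounce: vy ← 0.6·5.931 = 3.559
Arc 4: start y=0.000, vy=3.559 → t=0.726, apex=0.646, x_land=92.225, impact vy=-3.559
  bounce: vy ← 0.6·3.559 = 2.135
Arc 5: start y=0.000, vy=2.135 → t=0.435, apex=0.232, x_land=98.520, impact vy=-2.135
  bounce: vy ← 0.6·2.135 = 1.281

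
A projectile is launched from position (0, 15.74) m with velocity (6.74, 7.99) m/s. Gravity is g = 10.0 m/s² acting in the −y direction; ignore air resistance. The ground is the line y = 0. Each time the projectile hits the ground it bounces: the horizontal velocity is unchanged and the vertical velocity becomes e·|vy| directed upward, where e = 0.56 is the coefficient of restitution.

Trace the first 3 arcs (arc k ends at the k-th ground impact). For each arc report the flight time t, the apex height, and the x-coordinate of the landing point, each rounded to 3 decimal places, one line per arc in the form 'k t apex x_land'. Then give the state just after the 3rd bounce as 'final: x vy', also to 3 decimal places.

1 2.745 18.932 18.500
2 2.179 5.937 33.189
3 1.220 1.862 41.415
final: 41.415 3.417

Arc 1: start y=15.740, vy=7.990 → t=2.745, apex=18.932, x_land=18.500, impact vy=-19.459
  bounce: vy ← 0.56·19.459 = 10.897
Arc 2: start y=0.000, vy=10.897 → t=2.179, apex=5.937, x_land=33.189, impact vy=-10.897
  bounce: vy ← 0.56·10.897 = 6.102
Arc 3: start y=0.000, vy=6.102 → t=1.220, apex=1.862, x_land=41.415, impact vy=-6.102
  bounce: vy ← 0.56·6.102 = 3.417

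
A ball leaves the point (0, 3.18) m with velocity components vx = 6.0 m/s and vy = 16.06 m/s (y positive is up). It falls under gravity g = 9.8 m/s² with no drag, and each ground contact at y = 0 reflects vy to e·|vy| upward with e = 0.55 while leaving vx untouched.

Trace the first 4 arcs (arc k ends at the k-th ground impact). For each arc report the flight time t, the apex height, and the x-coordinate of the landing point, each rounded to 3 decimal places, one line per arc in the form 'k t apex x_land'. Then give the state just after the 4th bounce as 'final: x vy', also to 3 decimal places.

1 3.465 16.339 20.789
2 2.009 4.943 32.841
3 1.105 1.495 39.470
4 0.608 0.452 43.116
final: 43.116 1.638

Arc 1: start y=3.180, vy=16.060 → t=3.465, apex=16.339, x_land=20.789, impact vy=-17.896
  bounce: vy ← 0.55·17.896 = 9.843
Arc 2: start y=0.000, vy=9.843 → t=2.009, apex=4.943, x_land=32.841, impact vy=-9.843
  bounce: vy ← 0.55·9.843 = 5.413
Arc 3: start y=0.000, vy=5.413 → t=1.105, apex=1.495, x_land=39.470, impact vy=-5.413
  bounce: vy ← 0.55·5.413 = 2.977
Arc 4: start y=0.000, vy=2.977 → t=0.608, apex=0.452, x_land=43.116, impact vy=-2.977
  bounce: vy ← 0.55·2.977 = 1.638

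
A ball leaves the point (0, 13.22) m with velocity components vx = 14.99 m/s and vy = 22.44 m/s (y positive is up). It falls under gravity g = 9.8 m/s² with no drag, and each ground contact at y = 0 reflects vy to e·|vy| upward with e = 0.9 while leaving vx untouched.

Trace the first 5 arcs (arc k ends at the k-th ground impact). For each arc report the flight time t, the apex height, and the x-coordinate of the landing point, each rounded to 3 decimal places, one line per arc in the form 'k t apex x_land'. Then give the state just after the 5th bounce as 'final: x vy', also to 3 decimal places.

Arc 1: start y=13.220, vy=22.440 → t=5.108, apex=38.912, x_land=76.566, impact vy=-27.616
  bounce: vy ← 0.9·27.616 = 24.855
Arc 2: start y=0.000, vy=24.855 → t=5.072, apex=31.518, x_land=152.601, impact vy=-24.855
  bounce: vy ← 0.9·24.855 = 22.369
Arc 3: start y=0.000, vy=22.369 → t=4.565, apex=25.530, x_land=221.033, impact vy=-22.369
  bounce: vy ← 0.9·22.369 = 20.132
Arc 4: start y=0.000, vy=20.132 → t=4.109, apex=20.679, x_land=282.621, impact vy=-20.132
  bounce: vy ← 0.9·20.132 = 18.119
Arc 5: start y=0.000, vy=18.119 → t=3.698, apex=16.750, x_land=338.051, impact vy=-18.119
  bounce: vy ← 0.9·18.119 = 16.307

1 5.108 38.912 76.566
2 5.072 31.518 152.601
3 4.565 25.530 221.033
4 4.109 20.679 282.621
5 3.698 16.750 338.051
final: 338.051 16.307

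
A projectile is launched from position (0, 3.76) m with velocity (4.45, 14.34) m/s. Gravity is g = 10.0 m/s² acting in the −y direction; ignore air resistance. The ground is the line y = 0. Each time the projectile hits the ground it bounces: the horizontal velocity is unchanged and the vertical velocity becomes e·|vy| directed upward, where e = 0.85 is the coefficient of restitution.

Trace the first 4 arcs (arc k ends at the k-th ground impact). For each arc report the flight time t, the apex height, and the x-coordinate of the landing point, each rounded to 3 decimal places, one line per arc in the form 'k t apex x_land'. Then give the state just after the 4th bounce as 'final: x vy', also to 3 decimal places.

1 3.110 14.042 13.839
2 2.849 10.145 26.516
3 2.422 7.330 37.292
4 2.058 5.296 46.452
final: 46.452 8.748

Arc 1: start y=3.760, vy=14.340 → t=3.110, apex=14.042, x_land=13.839, impact vy=-16.758
  bounce: vy ← 0.85·16.758 = 14.244
Arc 2: start y=0.000, vy=14.244 → t=2.849, apex=10.145, x_land=26.516, impact vy=-14.244
  bounce: vy ← 0.85·14.244 = 12.108
Arc 3: start y=0.000, vy=12.108 → t=2.422, apex=7.330, x_land=37.292, impact vy=-12.108
  bounce: vy ← 0.85·12.108 = 10.292
Arc 4: start y=0.000, vy=10.292 → t=2.058, apex=5.296, x_land=46.452, impact vy=-10.292
  bounce: vy ← 0.85·10.292 = 8.748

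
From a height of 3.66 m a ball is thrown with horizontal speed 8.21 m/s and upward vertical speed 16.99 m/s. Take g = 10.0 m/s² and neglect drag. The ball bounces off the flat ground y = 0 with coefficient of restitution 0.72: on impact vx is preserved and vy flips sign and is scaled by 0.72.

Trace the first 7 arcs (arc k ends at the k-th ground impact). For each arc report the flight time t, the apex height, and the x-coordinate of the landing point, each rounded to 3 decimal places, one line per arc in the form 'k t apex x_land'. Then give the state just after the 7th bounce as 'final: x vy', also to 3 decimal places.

Arc 1: start y=3.660, vy=16.990 → t=3.601, apex=18.093, x_land=29.566, impact vy=-19.023
  bounce: vy ← 0.72·19.023 = 13.696
Arc 2: start y=0.000, vy=13.696 → t=2.739, apex=9.379, x_land=52.056, impact vy=-13.696
  bounce: vy ← 0.72·13.696 = 9.861
Arc 3: start y=0.000, vy=9.861 → t=1.972, apex=4.862, x_land=68.248, impact vy=-9.861
  bounce: vy ← 0.72·9.861 = 7.100
Arc 4: start y=0.000, vy=7.100 → t=1.420, apex=2.521, x_land=79.906, impact vy=-7.100
  bounce: vy ← 0.72·7.100 = 5.112
Arc 5: start y=0.000, vy=5.112 → t=1.022, apex=1.307, x_land=88.301, impact vy=-5.112
  bounce: vy ← 0.72·5.112 = 3.681
Arc 6: start y=0.000, vy=3.681 → t=0.736, apex=0.677, x_land=94.344, impact vy=-3.681
  bounce: vy ← 0.72·3.681 = 2.650
Arc 7: start y=0.000, vy=2.650 → t=0.530, apex=0.351, x_land=98.696, impact vy=-2.650
  bounce: vy ← 0.72·2.650 = 1.908

1 3.601 18.093 29.566
2 2.739 9.379 52.056
3 1.972 4.862 68.248
4 1.420 2.521 79.906
5 1.022 1.307 88.301
6 0.736 0.677 94.344
7 0.530 0.351 98.696
final: 98.696 1.908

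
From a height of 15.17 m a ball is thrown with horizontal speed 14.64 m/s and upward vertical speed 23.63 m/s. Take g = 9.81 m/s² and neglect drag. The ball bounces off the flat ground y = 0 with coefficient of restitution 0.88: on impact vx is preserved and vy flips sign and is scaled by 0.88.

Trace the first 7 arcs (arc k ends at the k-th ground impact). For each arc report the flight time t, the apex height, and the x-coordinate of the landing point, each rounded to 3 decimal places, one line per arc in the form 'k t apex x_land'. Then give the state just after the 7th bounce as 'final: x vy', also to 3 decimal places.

Arc 1: start y=15.170, vy=23.630 → t=5.391, apex=43.630, x_land=78.927, impact vy=-29.258
  bounce: vy ← 0.88·29.258 = 25.747
Arc 2: start y=0.000, vy=25.747 → t=5.249, apex=33.787, x_land=155.774, impact vy=-25.747
  bounce: vy ← 0.88·25.747 = 22.657
Arc 3: start y=0.000, vy=22.657 → t=4.619, apex=26.164, x_land=223.399, impact vy=-22.657
  bounce: vy ← 0.88·22.657 = 19.938
Arc 4: start y=0.000, vy=19.938 → t=4.065, apex=20.262, x_land=282.909, impact vy=-19.938
  bounce: vy ← 0.88·19.938 = 17.546
Arc 5: start y=0.000, vy=17.546 → t=3.577, apex=15.691, x_land=335.278, impact vy=-17.546
  bounce: vy ← 0.88·17.546 = 15.440
Arc 6: start y=0.000, vy=15.440 → t=3.148, apex=12.151, x_land=381.362, impact vy=-15.440
  bounce: vy ← 0.88·15.440 = 13.587
Arc 7: start y=0.000, vy=13.587 → t=2.770, apex=9.410, x_land=421.917, impact vy=-13.587
  bounce: vy ← 0.88·13.587 = 11.957

1 5.391 43.630 78.927
2 5.249 33.787 155.774
3 4.619 26.164 223.399
4 4.065 20.262 282.909
5 3.577 15.691 335.278
6 3.148 12.151 381.362
7 2.770 9.410 421.917
final: 421.917 11.957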